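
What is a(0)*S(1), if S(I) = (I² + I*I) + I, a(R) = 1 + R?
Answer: 3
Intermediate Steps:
S(I) = I + 2*I² (S(I) = (I² + I²) + I = 2*I² + I = I + 2*I²)
a(0)*S(1) = (1 + 0)*(1*(1 + 2*1)) = 1*(1*(1 + 2)) = 1*(1*3) = 1*3 = 3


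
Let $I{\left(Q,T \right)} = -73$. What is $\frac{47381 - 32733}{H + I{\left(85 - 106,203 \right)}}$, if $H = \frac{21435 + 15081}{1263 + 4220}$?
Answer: $- \frac{80314984}{363743} \approx -220.8$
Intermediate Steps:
$H = \frac{36516}{5483} \approx 6.6599$
$\frac{47381 - 32733}{H + I{\left(85 - 106,203 \right)}} = \frac{47381 - 32733}{\frac{36516}{5483} - 73} = \frac{14648}{- \frac{363743}{5483}} = 14648 \left(- \frac{5483}{363743}\right) = - \frac{80314984}{363743}$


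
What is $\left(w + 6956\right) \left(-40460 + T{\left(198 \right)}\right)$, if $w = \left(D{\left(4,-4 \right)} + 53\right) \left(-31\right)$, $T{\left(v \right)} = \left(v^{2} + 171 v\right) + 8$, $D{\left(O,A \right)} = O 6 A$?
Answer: $270304290$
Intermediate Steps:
$D{\left(O,A \right)} = 6 A O$ ($D{\left(O,A \right)} = 6 O A = 6 A O$)
$T{\left(v \right)} = 8 + v^{2} + 171 v$
$w = 1333$ ($w = \left(6 \left(-4\right) 4 + 53\right) \left(-31\right) = \left(-96 + 53\right) \left(-31\right) = \left(-43\right) \left(-31\right) = 1333$)
$\left(w + 6956\right) \left(-40460 + T{\left(198 \right)}\right) = \left(1333 + 6956\right) \left(-40460 + \left(8 + 198^{2} + 171 \cdot 198\right)\right) = 8289 \left(-40460 + \left(8 + 39204 + 33858\right)\right) = 8289 \left(-40460 + 73070\right) = 8289 \cdot 32610 = 270304290$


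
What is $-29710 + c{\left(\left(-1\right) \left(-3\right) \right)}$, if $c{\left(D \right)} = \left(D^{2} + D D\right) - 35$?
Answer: $-29727$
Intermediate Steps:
$c{\left(D \right)} = -35 + 2 D^{2}$ ($c{\left(D \right)} = \left(D^{2} + D^{2}\right) - 35 = 2 D^{2} - 35 = -35 + 2 D^{2}$)
$-29710 + c{\left(\left(-1\right) \left(-3\right) \right)} = -29710 - \left(35 - 2 \left(\left(-1\right) \left(-3\right)\right)^{2}\right) = -29710 - \left(35 - 2 \cdot 3^{2}\right) = -29710 + \left(-35 + 2 \cdot 9\right) = -29710 + \left(-35 + 18\right) = -29710 - 17 = -29727$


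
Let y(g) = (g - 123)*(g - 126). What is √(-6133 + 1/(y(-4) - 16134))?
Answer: 3*I*√24084962/188 ≈ 78.313*I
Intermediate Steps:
y(g) = (-126 + g)*(-123 + g) (y(g) = (-123 + g)*(-126 + g) = (-126 + g)*(-123 + g))
√(-6133 + 1/(y(-4) - 16134)) = √(-6133 + 1/((15498 + (-4)² - 249*(-4)) - 16134)) = √(-6133 + 1/((15498 + 16 + 996) - 16134)) = √(-6133 + 1/(16510 - 16134)) = √(-6133 + 1/376) = √(-2306007/376) = 3*I*√24084962/188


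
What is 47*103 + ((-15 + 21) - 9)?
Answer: 4838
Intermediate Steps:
47*103 + ((-15 + 21) - 9) = 4841 + (6 - 9) = 4841 - 3 = 4838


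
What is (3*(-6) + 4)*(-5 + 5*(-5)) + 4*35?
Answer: 560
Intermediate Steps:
(3*(-6) + 4)*(-5 + 5*(-5)) + 4*35 = (-18 + 4)*(-5 - 25) + 140 = -14*(-30) + 140 = 420 + 140 = 560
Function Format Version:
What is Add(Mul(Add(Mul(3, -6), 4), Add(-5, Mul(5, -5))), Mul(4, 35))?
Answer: 560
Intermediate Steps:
Add(Mul(Add(Mul(3, -6), 4), Add(-5, Mul(5, -5))), Mul(4, 35)) = Add(Mul(Add(-18, 4), Add(-5, -25)), 140) = Add(Mul(-14, -30), 140) = Add(420, 140) = 560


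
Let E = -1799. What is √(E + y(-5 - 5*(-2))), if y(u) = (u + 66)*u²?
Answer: 2*I*√6 ≈ 4.899*I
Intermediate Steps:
y(u) = u²*(66 + u) (y(u) = (66 + u)*u² = u²*(66 + u))
√(E + y(-5 - 5*(-2))) = √(-1799 + (-5 - 5*(-2))²*(66 + (-5 - 5*(-2)))) = √(-1799 + (-5 + 10)²*(66 + (-5 + 10))) = √(-1799 + 5²*(66 + 5)) = √(-1799 + 25*71) = √(-1799 + 1775) = √(-24) = 2*I*√6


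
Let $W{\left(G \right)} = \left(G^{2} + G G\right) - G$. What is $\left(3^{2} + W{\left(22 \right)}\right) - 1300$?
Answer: $-345$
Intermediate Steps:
$W{\left(G \right)} = - G + 2 G^{2}$ ($W{\left(G \right)} = \left(G^{2} + G^{2}\right) - G = 2 G^{2} - G = - G + 2 G^{2}$)
$\left(3^{2} + W{\left(22 \right)}\right) - 1300 = \left(3^{2} + 22 \left(-1 + 2 \cdot 22\right)\right) - 1300 = \left(9 + 22 \left(-1 + 44\right)\right) - 1300 = \left(9 + 22 \cdot 43\right) - 1300 = \left(9 + 946\right) - 1300 = 955 - 1300 = -345$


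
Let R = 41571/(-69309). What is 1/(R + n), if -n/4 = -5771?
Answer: 7701/177765265 ≈ 4.3321e-5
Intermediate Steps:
n = 23084 (n = -4*(-5771) = 23084)
R = -4619/7701 (R = 41571*(-1/69309) = -4619/7701 ≈ -0.59979)
1/(R + n) = 1/(-4619/7701 + 23084) = 1/(177765265/7701) = 7701/177765265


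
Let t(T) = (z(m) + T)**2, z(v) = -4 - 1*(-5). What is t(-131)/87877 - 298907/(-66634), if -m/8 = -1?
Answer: 27393165039/5855596018 ≈ 4.6781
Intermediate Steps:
m = 8 (m = -8*(-1) = 8)
z(v) = 1 (z(v) = -4 + 5 = 1)
t(T) = (1 + T)**2
t(-131)/87877 - 298907/(-66634) = (1 - 131)**2/87877 - 298907/(-66634) = (-130)**2*(1/87877) - 298907*(-1/66634) = 16900*(1/87877) + 298907/66634 = 16900/87877 + 298907/66634 = 27393165039/5855596018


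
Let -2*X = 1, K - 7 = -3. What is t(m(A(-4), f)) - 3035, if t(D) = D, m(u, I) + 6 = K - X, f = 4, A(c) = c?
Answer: -6073/2 ≈ -3036.5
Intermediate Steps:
K = 4 (K = 7 - 3 = 4)
X = -½ (X = -½*1 = -½ ≈ -0.50000)
m(u, I) = -3/2 (m(u, I) = -6 + (4 - 1*(-½)) = -6 + (4 + ½) = -6 + 9/2 = -3/2)
t(m(A(-4), f)) - 3035 = -3/2 - 3035 = -6073/2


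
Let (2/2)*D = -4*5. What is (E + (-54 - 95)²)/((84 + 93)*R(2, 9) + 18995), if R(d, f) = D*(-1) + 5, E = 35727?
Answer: 14482/5855 ≈ 2.4734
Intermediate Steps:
D = -20 (D = -4*5 = -20)
R(d, f) = 25 (R(d, f) = -20*(-1) + 5 = 20 + 5 = 25)
(E + (-54 - 95)²)/((84 + 93)*R(2, 9) + 18995) = (35727 + (-54 - 95)²)/((84 + 93)*25 + 18995) = (35727 + (-149)²)/(177*25 + 18995) = (35727 + 22201)/(4425 + 18995) = 57928/23420 = 57928*(1/23420) = 14482/5855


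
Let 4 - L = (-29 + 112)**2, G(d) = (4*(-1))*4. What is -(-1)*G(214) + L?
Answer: -6901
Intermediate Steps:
G(d) = -16 (G(d) = -4*4 = -16)
L = -6885 (L = 4 - (-29 + 112)**2 = 4 - 1*83**2 = 4 - 1*6889 = 4 - 6889 = -6885)
-(-1)*G(214) + L = -(-1)*(-16) - 6885 = -1*16 - 6885 = -16 - 6885 = -6901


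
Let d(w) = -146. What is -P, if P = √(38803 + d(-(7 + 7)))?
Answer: -√38657 ≈ -196.61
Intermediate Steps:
P = √38657 (P = √(38803 - 146) = √38657 ≈ 196.61)
-P = -√38657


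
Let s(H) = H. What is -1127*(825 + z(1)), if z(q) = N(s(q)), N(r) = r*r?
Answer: -930902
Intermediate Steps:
N(r) = r²
z(q) = q²
-1127*(825 + z(1)) = -1127*(825 + 1²) = -1127*(825 + 1) = -1127*826 = -930902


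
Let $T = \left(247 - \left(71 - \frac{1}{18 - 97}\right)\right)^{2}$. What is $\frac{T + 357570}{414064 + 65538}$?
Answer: $\frac{2424887779}{2993196082} \approx 0.81013$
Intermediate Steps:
$T = \frac{193293409}{6241}$ ($T = \left(247 - \left(71 + \frac{1}{79}\right)\right)^{2} = \left(247 - \frac{5610}{79}\right)^{2} = \left(\frac{13903}{79}\right)^{2} = \frac{193293409}{6241} \approx 30972.0$)
$\frac{T + 357570}{414064 + 65538} = \frac{\frac{193293409}{6241} + 357570}{414064 + 65538} = \frac{2424887779}{6241 \cdot 479602} = \frac{2424887779}{6241} \cdot \frac{1}{479602} = \frac{2424887779}{2993196082}$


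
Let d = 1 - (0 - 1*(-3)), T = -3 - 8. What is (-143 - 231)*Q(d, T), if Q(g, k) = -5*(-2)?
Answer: -3740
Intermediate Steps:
T = -11
d = -2 (d = 1 - (0 + 3) = 1 - 1*3 = 1 - 3 = -2)
Q(g, k) = 10
(-143 - 231)*Q(d, T) = (-143 - 231)*10 = -374*10 = -3740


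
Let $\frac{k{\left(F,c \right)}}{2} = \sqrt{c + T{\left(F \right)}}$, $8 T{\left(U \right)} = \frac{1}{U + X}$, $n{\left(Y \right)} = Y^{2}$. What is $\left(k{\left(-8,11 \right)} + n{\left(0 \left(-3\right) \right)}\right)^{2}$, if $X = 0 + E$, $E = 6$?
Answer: $\frac{175}{4} \approx 43.75$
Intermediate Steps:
$X = 6$ ($X = 0 + 6 = 6$)
$T{\left(U \right)} = \frac{1}{8 \left(6 + U\right)}$ ($T{\left(U \right)} = \frac{1}{8 \left(U + 6\right)} = \frac{1}{8 \left(6 + U\right)}$)
$k{\left(F,c \right)} = 2 \sqrt{c + \frac{1}{8 \left(6 + F\right)}}$
$\left(k{\left(-8,11 \right)} + n{\left(0 \left(-3\right) \right)}\right)^{2} = \left(\frac{\sqrt{2} \sqrt{\frac{1}{6 - 8} + 8 \cdot 11}}{2} + \left(0 \left(-3\right)\right)^{2}\right)^{2} = \left(\frac{\sqrt{2} \sqrt{\frac{1}{-2} + 88}}{2} + 0^{2}\right)^{2} = \left(\frac{\sqrt{2} \sqrt{- \frac{1}{2} + 88}}{2} + 0\right)^{2} = \left(\frac{\sqrt{2} \sqrt{\frac{175}{2}}}{2} + 0\right)^{2} = \left(\frac{\sqrt{2} \frac{5 \sqrt{14}}{2}}{2} + 0\right)^{2} = \left(\frac{5 \sqrt{7}}{2} + 0\right)^{2} = \left(\frac{5 \sqrt{7}}{2}\right)^{2} = \frac{175}{4}$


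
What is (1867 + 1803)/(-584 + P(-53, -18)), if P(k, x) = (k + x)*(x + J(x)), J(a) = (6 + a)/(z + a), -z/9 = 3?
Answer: 27525/5063 ≈ 5.4365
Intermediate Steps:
z = -27 (z = -9*3 = -27)
J(a) = (6 + a)/(-27 + a)
P(k, x) = (k + x)*(x + (6 + x)/(-27 + x))
(1867 + 1803)/(-584 + P(-53, -18)) = (1867 + 1803)/(-584 + (-53*(6 - 18) - 18*(6 - 18) - 18*(-27 - 18)*(-53 - 18))/(-27 - 18)) = 3670/(-584 + (-53*(-12) - 18*(-12) - 18*(-45)*(-71))/(-45)) = 3670/(-584 - (636 + 216 - 57510)/45) = 3670/(-584 - 1/45*(-56658)) = 3670/(-584 + 18886/15) = 3670/(10126/15) = 3670*(15/10126) = 27525/5063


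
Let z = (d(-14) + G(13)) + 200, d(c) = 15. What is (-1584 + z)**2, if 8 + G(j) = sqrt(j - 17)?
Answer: 1896125 - 5508*I ≈ 1.8961e+6 - 5508.0*I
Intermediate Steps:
G(j) = -8 + sqrt(-17 + j) (G(j) = -8 + sqrt(j - 17) = -8 + sqrt(-17 + j))
z = 207 + 2*I (z = (15 + (-8 + sqrt(-17 + 13))) + 200 = (15 + (-8 + sqrt(-4))) + 200 = (15 + (-8 + 2*I)) + 200 = (7 + 2*I) + 200 = 207 + 2*I ≈ 207.0 + 2.0*I)
(-1584 + z)**2 = (-1584 + (207 + 2*I))**2 = (-1377 + 2*I)**2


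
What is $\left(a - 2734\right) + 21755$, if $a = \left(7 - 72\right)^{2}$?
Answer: $23246$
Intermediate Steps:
$a = 4225$ ($a = \left(-65\right)^{2} = 4225$)
$\left(a - 2734\right) + 21755 = \left(4225 - 2734\right) + 21755 = 1491 + 21755 = 23246$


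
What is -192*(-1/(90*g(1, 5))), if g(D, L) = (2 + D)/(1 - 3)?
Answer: -64/45 ≈ -1.4222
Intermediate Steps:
g(D, L) = -1 - D/2 (g(D, L) = (2 + D)/(-2) = (2 + D)*(-1/2) = -1 - D/2)
-192*(-1/(90*g(1, 5))) = -192*(-1/(90*(-1 - 1/2*1))) = -192*(-1/(90*(-1 - 1/2))) = -192/(-9*(-3/2)*10) = -192/((27/2)*10) = -192/135 = -192*1/135 = -64/45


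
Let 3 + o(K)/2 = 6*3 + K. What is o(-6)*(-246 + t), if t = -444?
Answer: -12420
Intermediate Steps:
o(K) = 30 + 2*K (o(K) = -6 + 2*(6*3 + K) = -6 + 2*(18 + K) = -6 + (36 + 2*K) = 30 + 2*K)
o(-6)*(-246 + t) = (30 + 2*(-6))*(-246 - 444) = (30 - 12)*(-690) = 18*(-690) = -12420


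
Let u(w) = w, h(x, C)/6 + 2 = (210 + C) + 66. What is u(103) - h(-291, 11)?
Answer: -1607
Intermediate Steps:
h(x, C) = 1644 + 6*C (h(x, C) = -12 + 6*((210 + C) + 66) = -12 + 6*(276 + C) = -12 + (1656 + 6*C) = 1644 + 6*C)
u(103) - h(-291, 11) = 103 - (1644 + 6*11) = 103 - (1644 + 66) = 103 - 1*1710 = 103 - 1710 = -1607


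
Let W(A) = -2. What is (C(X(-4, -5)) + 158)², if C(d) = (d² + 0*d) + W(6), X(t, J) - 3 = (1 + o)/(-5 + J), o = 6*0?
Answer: 270306481/10000 ≈ 27031.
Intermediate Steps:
o = 0
X(t, J) = 3 + 1/(-5 + J) (X(t, J) = 3 + (1 + 0)/(-5 + J) = 3 + 1/(-5 + J))
C(d) = -2 + d² (C(d) = (d² + 0*d) - 2 = (d² + 0) - 2 = d² - 2 = -2 + d²)
(C(X(-4, -5)) + 158)² = ((-2 + ((-14 + 3*(-5))/(-5 - 5))²) + 158)² = ((-2 + ((-14 - 15)/(-10))²) + 158)² = ((-2 + (-⅒*(-29))²) + 158)² = ((-2 + (29/10)²) + 158)² = ((-2 + 841/100) + 158)² = (641/100 + 158)² = (16441/100)² = 270306481/10000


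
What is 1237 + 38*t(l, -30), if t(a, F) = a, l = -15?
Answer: 667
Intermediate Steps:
1237 + 38*t(l, -30) = 1237 + 38*(-15) = 1237 - 570 = 667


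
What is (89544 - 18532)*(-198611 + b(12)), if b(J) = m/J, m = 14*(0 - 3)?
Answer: -14104012874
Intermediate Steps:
m = -42 (m = 14*(-3) = -42)
b(J) = -42/J
(89544 - 18532)*(-198611 + b(12)) = (89544 - 18532)*(-198611 - 42/12) = 71012*(-198611 - 42*1/12) = 71012*(-198611 - 7/2) = 71012*(-397229/2) = -14104012874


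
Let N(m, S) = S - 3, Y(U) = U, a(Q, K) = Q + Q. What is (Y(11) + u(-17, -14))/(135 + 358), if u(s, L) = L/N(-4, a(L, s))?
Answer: 355/15283 ≈ 0.023228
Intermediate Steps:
a(Q, K) = 2*Q
N(m, S) = -3 + S
u(s, L) = L/(-3 + 2*L)
(Y(11) + u(-17, -14))/(135 + 358) = (11 - 14/(-3 + 2*(-14)))/(135 + 358) = (11 - 14/(-3 - 28))/493 = (11 - 14/(-31))*(1/493) = (11 - 14*(-1/31))*(1/493) = (11 + 14/31)*(1/493) = (355/31)*(1/493) = 355/15283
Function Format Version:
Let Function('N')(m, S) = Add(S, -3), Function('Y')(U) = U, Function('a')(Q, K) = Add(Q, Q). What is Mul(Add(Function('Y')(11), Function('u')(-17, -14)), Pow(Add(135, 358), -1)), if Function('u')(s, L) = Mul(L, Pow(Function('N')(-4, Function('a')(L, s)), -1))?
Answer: Rational(355, 15283) ≈ 0.023228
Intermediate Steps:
Function('a')(Q, K) = Mul(2, Q)
Function('N')(m, S) = Add(-3, S)
Function('u')(s, L) = Mul(L, Pow(Add(-3, Mul(2, L)), -1))
Mul(Add(Function('Y')(11), Function('u')(-17, -14)), Pow(Add(135, 358), -1)) = Mul(Add(11, Mul(-14, Pow(Add(-3, Mul(2, -14)), -1))), Pow(Add(135, 358), -1)) = Mul(Add(11, Mul(-14, Pow(Add(-3, -28), -1))), Pow(493, -1)) = Mul(Add(11, Mul(-14, Pow(-31, -1))), Rational(1, 493)) = Mul(Add(11, Mul(-14, Rational(-1, 31))), Rational(1, 493)) = Mul(Add(11, Rational(14, 31)), Rational(1, 493)) = Mul(Rational(355, 31), Rational(1, 493)) = Rational(355, 15283)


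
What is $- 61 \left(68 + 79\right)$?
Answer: $-8967$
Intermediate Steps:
$- 61 \left(68 + 79\right) = \left(-61\right) 147 = -8967$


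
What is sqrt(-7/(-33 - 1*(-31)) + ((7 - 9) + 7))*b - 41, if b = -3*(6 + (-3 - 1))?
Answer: -41 - 3*sqrt(34) ≈ -58.493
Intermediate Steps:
b = -6 (b = -3*(6 - 4) = -3*2 = -6)
sqrt(-7/(-33 - 1*(-31)) + ((7 - 9) + 7))*b - 41 = sqrt(-7/(-33 - 1*(-31)) + ((7 - 9) + 7))*(-6) - 41 = sqrt(-7/(-33 + 31) + (-2 + 7))*(-6) - 41 = sqrt(-7/(-2) + 5)*(-6) - 41 = sqrt(-7*(-1/2) + 5)*(-6) - 41 = sqrt(7/2 + 5)*(-6) - 41 = sqrt(17/2)*(-6) - 41 = (sqrt(34)/2)*(-6) - 41 = -3*sqrt(34) - 41 = -41 - 3*sqrt(34)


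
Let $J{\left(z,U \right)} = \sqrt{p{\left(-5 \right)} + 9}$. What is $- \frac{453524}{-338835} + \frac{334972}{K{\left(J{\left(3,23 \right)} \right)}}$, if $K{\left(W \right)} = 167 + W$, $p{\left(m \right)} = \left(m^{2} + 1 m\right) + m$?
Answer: $\frac{758687085152}{377665491} - \frac{669944 \sqrt{6}}{27865} \approx 1950.0$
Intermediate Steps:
$p{\left(m \right)} = m^{2} + 2 m$ ($p{\left(m \right)} = \left(m^{2} + m\right) + m = \left(m + m^{2}\right) + m = m^{2} + 2 m$)
$J{\left(z,U \right)} = 2 \sqrt{6}$ ($J{\left(z,U \right)} = \sqrt{- 5 \left(2 - 5\right) + 9} = \sqrt{\left(-5\right) \left(-3\right) + 9} = \sqrt{15 + 9} = \sqrt{24} = 2 \sqrt{6}$)
$- \frac{453524}{-338835} + \frac{334972}{K{\left(J{\left(3,23 \right)} \right)}} = - \frac{453524}{-338835} + \frac{334972}{167 + 2 \sqrt{6}} = \left(-453524\right) \left(- \frac{1}{338835}\right) + \frac{334972}{167 + 2 \sqrt{6}} = \frac{453524}{338835} + \frac{334972}{167 + 2 \sqrt{6}}$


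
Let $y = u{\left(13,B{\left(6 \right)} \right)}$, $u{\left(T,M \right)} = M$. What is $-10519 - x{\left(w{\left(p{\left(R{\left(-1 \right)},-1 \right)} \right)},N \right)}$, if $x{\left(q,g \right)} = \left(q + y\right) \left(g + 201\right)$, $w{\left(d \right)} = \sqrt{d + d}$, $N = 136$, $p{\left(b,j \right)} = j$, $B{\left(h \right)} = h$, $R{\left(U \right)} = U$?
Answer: $-12541 - 337 i \sqrt{2} \approx -12541.0 - 476.59 i$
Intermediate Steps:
$w{\left(d \right)} = \sqrt{2} \sqrt{d}$ ($w{\left(d \right)} = \sqrt{2 d} = \sqrt{2} \sqrt{d}$)
$y = 6$
$x{\left(q,g \right)} = \left(6 + q\right) \left(201 + g\right)$ ($x{\left(q,g \right)} = \left(q + 6\right) \left(g + 201\right) = \left(6 + q\right) \left(201 + g\right)$)
$-10519 - x{\left(w{\left(p{\left(R{\left(-1 \right)},-1 \right)} \right)},N \right)} = -10519 - \left(1206 + 6 \cdot 136 + 201 \sqrt{2} \sqrt{-1} + 136 \sqrt{2} \sqrt{-1}\right) = -10519 - \left(1206 + 816 + 201 \sqrt{2} i + 136 \sqrt{2} i\right) = -10519 - \left(1206 + 816 + 201 i \sqrt{2} + 136 i \sqrt{2}\right) = -10519 - \left(2022 + 337 i \sqrt{2}\right) = -12541 - 337 i \sqrt{2}$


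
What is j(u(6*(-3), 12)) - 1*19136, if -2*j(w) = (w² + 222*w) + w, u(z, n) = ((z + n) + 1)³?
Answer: -13011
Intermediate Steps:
u(z, n) = (1 + n + z)³ (u(z, n) = ((n + z) + 1)³ = (1 + n + z)³)
j(w) = -223*w/2 - w²/2 (j(w) = -((w² + 222*w) + w)/2 = -(w² + 223*w)/2 = -223*w/2 - w²/2)
j(u(6*(-3), 12)) - 1*19136 = -(1 + 12 + 6*(-3))³*(223 + (1 + 12 + 6*(-3))³)/2 - 1*19136 = -(1 + 12 - 18)³*(223 + (1 + 12 - 18)³)/2 - 19136 = -½*(-5)³*(223 + (-5)³) - 19136 = -½*(-125)*(223 - 125) - 19136 = -½*(-125)*98 - 19136 = 6125 - 19136 = -13011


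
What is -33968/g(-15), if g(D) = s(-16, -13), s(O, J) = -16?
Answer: 2123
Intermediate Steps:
g(D) = -16
-33968/g(-15) = -33968/(-16) = -33968*(-1/16) = 2123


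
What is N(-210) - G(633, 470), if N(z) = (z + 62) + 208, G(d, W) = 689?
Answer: -629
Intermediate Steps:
N(z) = 270 + z (N(z) = (62 + z) + 208 = 270 + z)
N(-210) - G(633, 470) = (270 - 210) - 1*689 = 60 - 689 = -629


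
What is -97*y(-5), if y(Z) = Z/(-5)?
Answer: -97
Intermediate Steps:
y(Z) = -Z/5 (y(Z) = Z*(-⅕) = -Z/5)
-97*y(-5) = -(-97)*(-5)/5 = -97*1 = -97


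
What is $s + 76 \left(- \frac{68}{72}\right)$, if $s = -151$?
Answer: $- \frac{2005}{9} \approx -222.78$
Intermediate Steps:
$s + 76 \left(- \frac{68}{72}\right) = -151 + 76 \left(- \frac{68}{72}\right) = -151 + 76 \left(\left(-68\right) \frac{1}{72}\right) = -151 + 76 \left(- \frac{17}{18}\right) = -151 - \frac{646}{9} = - \frac{2005}{9}$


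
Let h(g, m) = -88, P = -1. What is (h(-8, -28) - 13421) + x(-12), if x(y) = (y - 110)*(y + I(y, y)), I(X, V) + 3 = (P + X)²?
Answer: -32297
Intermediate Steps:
I(X, V) = -3 + (-1 + X)²
x(y) = (-110 + y)*(-3 + y + (-1 + y)²) (x(y) = (y - 110)*(y + (-3 + (-1 + y)²)) = (-110 + y)*(-3 + y + (-1 + y)²))
(h(-8, -28) - 13421) + x(-12) = (-88 - 13421) + (220 + (-12)³ - 111*(-12)² + 108*(-12)) = -13509 + (220 - 1728 - 111*144 - 1296) = -13509 + (220 - 1728 - 15984 - 1296) = -13509 - 18788 = -32297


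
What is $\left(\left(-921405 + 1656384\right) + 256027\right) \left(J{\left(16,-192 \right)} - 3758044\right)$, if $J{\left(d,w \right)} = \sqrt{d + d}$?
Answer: $-3724244152264 + 3964024 \sqrt{2} \approx -3.7242 \cdot 10^{12}$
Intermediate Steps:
$J{\left(d,w \right)} = \sqrt{2} \sqrt{d}$ ($J{\left(d,w \right)} = \sqrt{2 d} = \sqrt{2} \sqrt{d}$)
$\left(\left(-921405 + 1656384\right) + 256027\right) \left(J{\left(16,-192 \right)} - 3758044\right) = \left(\left(-921405 + 1656384\right) + 256027\right) \left(\sqrt{2} \sqrt{16} - 3758044\right) = \left(734979 + 256027\right) \left(\sqrt{2} \cdot 4 - 3758044\right) = 991006 \left(4 \sqrt{2} - 3758044\right) = 991006 \left(-3758044 + 4 \sqrt{2}\right) = -3724244152264 + 3964024 \sqrt{2}$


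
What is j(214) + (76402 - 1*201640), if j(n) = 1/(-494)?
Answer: -61867573/494 ≈ -1.2524e+5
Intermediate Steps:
j(n) = -1/494
j(214) + (76402 - 1*201640) = -1/494 + (76402 - 1*201640) = -1/494 + (76402 - 201640) = -1/494 - 125238 = -61867573/494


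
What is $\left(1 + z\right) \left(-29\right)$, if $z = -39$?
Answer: $1102$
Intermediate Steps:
$\left(1 + z\right) \left(-29\right) = \left(1 - 39\right) \left(-29\right) = \left(-38\right) \left(-29\right) = 1102$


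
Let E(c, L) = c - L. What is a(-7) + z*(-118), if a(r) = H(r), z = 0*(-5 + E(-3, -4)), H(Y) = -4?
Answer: -4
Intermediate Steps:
z = 0 (z = 0*(-5 + (-3 - 1*(-4))) = 0*(-5 + (-3 + 4)) = 0*(-5 + 1) = 0*(-4) = 0)
a(r) = -4
a(-7) + z*(-118) = -4 + 0*(-118) = -4 + 0 = -4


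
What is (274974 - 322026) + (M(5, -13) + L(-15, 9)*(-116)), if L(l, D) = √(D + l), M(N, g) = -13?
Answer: -47065 - 116*I*√6 ≈ -47065.0 - 284.14*I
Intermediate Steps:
(274974 - 322026) + (M(5, -13) + L(-15, 9)*(-116)) = (274974 - 322026) + (-13 + √(9 - 15)*(-116)) = -47052 + (-13 + √(-6)*(-116)) = -47052 + (-13 + (I*√6)*(-116)) = -47052 + (-13 - 116*I*√6) = -47065 - 116*I*√6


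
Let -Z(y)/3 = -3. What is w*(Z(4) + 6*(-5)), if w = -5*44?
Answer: 4620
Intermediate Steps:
Z(y) = 9 (Z(y) = -3*(-3) = 9)
w = -220
w*(Z(4) + 6*(-5)) = -220*(9 + 6*(-5)) = -220*(9 - 30) = -220*(-21) = 4620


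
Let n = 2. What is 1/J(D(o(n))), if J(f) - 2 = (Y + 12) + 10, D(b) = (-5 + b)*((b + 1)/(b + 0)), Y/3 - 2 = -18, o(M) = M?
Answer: -1/24 ≈ -0.041667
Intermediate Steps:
Y = -48 (Y = 6 + 3*(-18) = 6 - 54 = -48)
D(b) = (1 + b)*(-5 + b)/b (D(b) = (-5 + b)*((1 + b)/b) = (1 + b)*(-5 + b)/b)
J(f) = -24 (J(f) = 2 + ((-48 + 12) + 10) = 2 + (-36 + 10) = 2 - 26 = -24)
1/J(D(o(n))) = 1/(-24) = -1/24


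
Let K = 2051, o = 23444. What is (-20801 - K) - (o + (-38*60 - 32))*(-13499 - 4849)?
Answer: 387707084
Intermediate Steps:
(-20801 - K) - (o + (-38*60 - 32))*(-13499 - 4849) = (-20801 - 1*2051) - (23444 + (-38*60 - 32))*(-13499 - 4849) = (-20801 - 2051) - (23444 + (-2280 - 32))*(-18348) = -22852 - (23444 - 2312)*(-18348) = -22852 - 21132*(-18348) = -22852 - 1*(-387729936) = -22852 + 387729936 = 387707084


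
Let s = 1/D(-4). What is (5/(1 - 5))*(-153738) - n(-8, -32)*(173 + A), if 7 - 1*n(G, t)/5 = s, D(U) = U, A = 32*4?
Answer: 725045/4 ≈ 1.8126e+5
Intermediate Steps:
A = 128
s = -1/4 (s = 1/(-4) = -1/4 ≈ -0.25000)
n(G, t) = 145/4 (n(G, t) = 35 - 5*(-1/4) = 35 + 5/4 = 145/4)
(5/(1 - 5))*(-153738) - n(-8, -32)*(173 + A) = (5/(1 - 5))*(-153738) - 145*(173 + 128)/4 = (5/(-4))*(-153738) - 145*301/4 = -1/4*5*(-153738) - 1*43645/4 = -5/4*(-153738) - 43645/4 = 384345/2 - 43645/4 = 725045/4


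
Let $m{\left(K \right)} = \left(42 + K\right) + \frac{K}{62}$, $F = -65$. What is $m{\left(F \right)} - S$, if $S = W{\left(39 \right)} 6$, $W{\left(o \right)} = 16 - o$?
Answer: $\frac{7065}{62} \approx 113.95$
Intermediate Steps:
$m{\left(K \right)} = 42 + \frac{63 K}{62}$ ($m{\left(K \right)} = \left(42 + K\right) + K \frac{1}{62} = \left(42 + K\right) + \frac{K}{62} = 42 + \frac{63 K}{62}$)
$S = -138$ ($S = \left(16 - 39\right) 6 = \left(-23\right) 6 = -138$)
$m{\left(F \right)} - S = \left(42 + \frac{63}{62} \left(-65\right)\right) - -138 = \left(42 - \frac{4095}{62}\right) + 138 = - \frac{1491}{62} + 138 = \frac{7065}{62}$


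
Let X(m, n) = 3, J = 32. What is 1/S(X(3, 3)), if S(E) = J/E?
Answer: 3/32 ≈ 0.093750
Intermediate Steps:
S(E) = 32/E
1/S(X(3, 3)) = 1/(32/3) = 3/32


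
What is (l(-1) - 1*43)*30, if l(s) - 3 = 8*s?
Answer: -1440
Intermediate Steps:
l(s) = 3 + 8*s
(l(-1) - 1*43)*30 = ((3 + 8*(-1)) - 1*43)*30 = ((3 - 8) - 43)*30 = (-5 - 43)*30 = -48*30 = -1440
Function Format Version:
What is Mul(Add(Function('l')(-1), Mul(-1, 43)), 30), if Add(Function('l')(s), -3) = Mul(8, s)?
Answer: -1440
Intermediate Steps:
Function('l')(s) = Add(3, Mul(8, s))
Mul(Add(Function('l')(-1), Mul(-1, 43)), 30) = Mul(Add(Add(3, Mul(8, -1)), Mul(-1, 43)), 30) = Mul(Add(Add(3, -8), -43), 30) = Mul(Add(-5, -43), 30) = Mul(-48, 30) = -1440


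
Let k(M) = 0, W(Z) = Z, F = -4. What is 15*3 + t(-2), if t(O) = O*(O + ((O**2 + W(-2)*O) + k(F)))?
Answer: 33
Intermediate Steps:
t(O) = O*(O**2 - O) (t(O) = O*(O + ((O**2 - 2*O) + 0)) = O*(O + (O**2 - 2*O)) = O*(O**2 - O))
15*3 + t(-2) = 15*3 + (-2)**2*(-1 - 2) = 45 + 4*(-3) = 45 - 12 = 33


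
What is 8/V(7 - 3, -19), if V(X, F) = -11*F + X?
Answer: 8/213 ≈ 0.037559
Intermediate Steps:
V(X, F) = X - 11*F
8/V(7 - 3, -19) = 8/((7 - 3) - 11*(-19)) = 8/(4 + 209) = 8/213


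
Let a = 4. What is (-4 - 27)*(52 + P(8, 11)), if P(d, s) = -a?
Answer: -1488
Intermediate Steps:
P(d, s) = -4 (P(d, s) = -1*4 = -4)
(-4 - 27)*(52 + P(8, 11)) = (-4 - 27)*(52 - 4) = -31*48 = -1488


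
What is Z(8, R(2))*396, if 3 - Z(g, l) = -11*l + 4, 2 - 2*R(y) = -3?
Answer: 10494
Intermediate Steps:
R(y) = 5/2 (R(y) = 1 - ½*(-3) = 1 + 3/2 = 5/2)
Z(g, l) = -1 + 11*l (Z(g, l) = 3 - (-11*l + 4) = 3 - (4 - 11*l) = 3 + (-4 + 11*l) = -1 + 11*l)
Z(8, R(2))*396 = (-1 + 11*(5/2))*396 = (-1 + 55/2)*396 = (53/2)*396 = 10494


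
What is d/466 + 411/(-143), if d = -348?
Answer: -120645/33319 ≈ -3.6209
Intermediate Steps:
d/466 + 411/(-143) = -348/466 + 411/(-143) = -348*1/466 + 411*(-1/143) = -174/233 - 411/143 = -120645/33319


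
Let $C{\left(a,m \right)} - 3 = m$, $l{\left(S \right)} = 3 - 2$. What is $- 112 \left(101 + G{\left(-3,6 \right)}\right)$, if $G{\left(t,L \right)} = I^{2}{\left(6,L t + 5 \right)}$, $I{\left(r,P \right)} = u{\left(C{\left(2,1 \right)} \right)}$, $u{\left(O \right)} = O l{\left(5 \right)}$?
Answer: $-13104$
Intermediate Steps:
$l{\left(S \right)} = 1$ ($l{\left(S \right)} = 3 - 2 = 1$)
$C{\left(a,m \right)} = 3 + m$
$u{\left(O \right)} = O$ ($u{\left(O \right)} = O 1 = O$)
$I{\left(r,P \right)} = 4$ ($I{\left(r,P \right)} = 3 + 1 = 4$)
$G{\left(t,L \right)} = 16$ ($G{\left(t,L \right)} = 4^{2} = 16$)
$- 112 \left(101 + G{\left(-3,6 \right)}\right) = - 112 \left(101 + 16\right) = \left(-112\right) 117 = -13104$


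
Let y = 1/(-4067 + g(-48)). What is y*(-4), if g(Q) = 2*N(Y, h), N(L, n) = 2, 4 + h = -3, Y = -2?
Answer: 4/4063 ≈ 0.00098449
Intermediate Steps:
h = -7 (h = -4 - 3 = -7)
g(Q) = 4 (g(Q) = 2*2 = 4)
y = -1/4063 (y = 1/(-4067 + 4) = 1/(-4063) = -1/4063 ≈ -0.00024612)
y*(-4) = -1/4063*(-4) = 4/4063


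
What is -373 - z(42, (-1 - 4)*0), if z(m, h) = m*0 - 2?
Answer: -371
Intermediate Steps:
z(m, h) = -2 (z(m, h) = 0 - 2 = -2)
-373 - z(42, (-1 - 4)*0) = -373 - 1*(-2) = -373 + 2 = -371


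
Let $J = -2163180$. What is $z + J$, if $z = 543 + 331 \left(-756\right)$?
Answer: $-2412873$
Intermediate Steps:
$z = -249693$ ($z = 543 - 250236 = -249693$)
$z + J = -249693 - 2163180 = -2412873$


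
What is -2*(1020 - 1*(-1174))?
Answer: -4388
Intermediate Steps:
-2*(1020 - 1*(-1174)) = -2*(1020 + 1174) = -2*2194 = -4388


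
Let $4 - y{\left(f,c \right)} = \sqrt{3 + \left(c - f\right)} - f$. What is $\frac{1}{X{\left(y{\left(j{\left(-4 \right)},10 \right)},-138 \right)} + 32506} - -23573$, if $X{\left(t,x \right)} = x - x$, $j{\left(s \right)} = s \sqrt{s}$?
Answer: $\frac{766263939}{32506} \approx 23573.0$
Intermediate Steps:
$j{\left(s \right)} = s^{\frac{3}{2}}$
$y{\left(f,c \right)} = 4 + f - \sqrt{3 + c - f}$ ($y{\left(f,c \right)} = 4 - \left(\sqrt{3 + \left(c - f\right)} - f\right) = 4 - \left(\sqrt{3 + c - f} - f\right) = 4 + \left(f - \sqrt{3 + c - f}\right) = 4 + f - \sqrt{3 + c - f}$)
$X{\left(t,x \right)} = 0$
$\frac{1}{X{\left(y{\left(j{\left(-4 \right)},10 \right)},-138 \right)} + 32506} - -23573 = \frac{1}{0 + 32506} - -23573 = \frac{1}{32506} + 23573 = \frac{766263939}{32506}$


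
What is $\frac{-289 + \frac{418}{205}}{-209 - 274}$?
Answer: $\frac{19609}{33005} \approx 0.59412$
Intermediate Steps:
$\frac{-289 + \frac{418}{205}}{-209 - 274} = \frac{-289 + 418 \cdot \frac{1}{205}}{-483} = \left(-289 + \frac{418}{205}\right) \left(- \frac{1}{483}\right) = \left(- \frac{58827}{205}\right) \left(- \frac{1}{483}\right) = \frac{19609}{33005}$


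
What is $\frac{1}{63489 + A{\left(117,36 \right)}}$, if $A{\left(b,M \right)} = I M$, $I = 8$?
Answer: $\frac{1}{63777} \approx 1.568 \cdot 10^{-5}$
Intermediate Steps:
$A{\left(b,M \right)} = 8 M$
$\frac{1}{63489 + A{\left(117,36 \right)}} = \frac{1}{63489 + 8 \cdot 36} = \frac{1}{63489 + 288} = \frac{1}{63777}$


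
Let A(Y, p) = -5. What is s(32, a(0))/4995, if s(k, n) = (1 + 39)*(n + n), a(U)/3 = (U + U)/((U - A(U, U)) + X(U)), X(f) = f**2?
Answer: 0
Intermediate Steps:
a(U) = 6*U/(5 + U + U**2) (a(U) = 3*((U + U)/((U - 1*(-5)) + U**2)) = 3*((2*U)/((U + 5) + U**2)) = 3*((2*U)/((5 + U) + U**2)) = 3*((2*U)/(5 + U + U**2)) = 3*(2*U/(5 + U + U**2)) = 6*U/(5 + U + U**2))
s(k, n) = 80*n (s(k, n) = 40*(2*n) = 80*n)
s(32, a(0))/4995 = (80*(6*0/(5 + 0 + 0**2)))/4995 = (80*(6*0/(5 + 0 + 0)))*(1/4995) = (80*(6*0/5))*(1/4995) = (80*(6*0*(1/5)))*(1/4995) = (80*0)*(1/4995) = 0*(1/4995) = 0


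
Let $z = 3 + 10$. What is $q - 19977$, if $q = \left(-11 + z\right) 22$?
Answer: $-19933$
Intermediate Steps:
$z = 13$
$q = 44$ ($q = \left(-11 + 13\right) 22 = 2 \cdot 22 = 44$)
$q - 19977 = 44 - 19977 = -19933$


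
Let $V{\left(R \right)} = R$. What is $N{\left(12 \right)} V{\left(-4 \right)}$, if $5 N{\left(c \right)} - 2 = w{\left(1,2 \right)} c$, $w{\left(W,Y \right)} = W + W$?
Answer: $- \frac{104}{5} \approx -20.8$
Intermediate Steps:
$w{\left(W,Y \right)} = 2 W$
$N{\left(c \right)} = \frac{2}{5} + \frac{2 c}{5}$ ($N{\left(c \right)} = \frac{2}{5} + \frac{2 \cdot 1 c}{5} = \frac{2}{5} + \frac{2 c}{5}$)
$N{\left(12 \right)} V{\left(-4 \right)} = \left(\frac{2}{5} + \frac{2}{5} \cdot 12\right) \left(-4\right) = \left(\frac{2}{5} + \frac{24}{5}\right) \left(-4\right) = \frac{26}{5} \left(-4\right) = - \frac{104}{5}$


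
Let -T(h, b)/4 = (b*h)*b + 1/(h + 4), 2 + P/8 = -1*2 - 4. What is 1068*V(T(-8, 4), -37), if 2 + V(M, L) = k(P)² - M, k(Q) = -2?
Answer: -545748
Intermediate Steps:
P = -64 (P = -16 + 8*(-1*2 - 4) = -16 + 8*(-2 - 4) = -16 + 8*(-6) = -16 - 48 = -64)
T(h, b) = -4/(4 + h) - 4*h*b² (T(h, b) = -4*((b*h)*b + 1/(h + 4)) = -4*(h*b² + 1/(4 + h)) = -4*(1/(4 + h) + h*b²) = -4/(4 + h) - 4*h*b²)
V(M, L) = 2 - M (V(M, L) = -2 + ((-2)² - M) = -2 + (4 - M) = 2 - M)
1068*V(T(-8, 4), -37) = 1068*(2 - 4*(-1 - 1*4²*(-8)² - 4*(-8)*4²)/(4 - 8)) = 1068*(2 - 4*(-1 - 1*16*64 - 4*(-8)*16)/(-4)) = 1068*(2 - 4*(-1)*(-1 - 1024 + 512)/4) = 1068*(2 - 4*(-1)*(-513)/4) = 1068*(2 - 1*513) = 1068*(2 - 513) = 1068*(-511) = -545748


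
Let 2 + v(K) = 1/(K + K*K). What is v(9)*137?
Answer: -24523/90 ≈ -272.48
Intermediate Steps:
v(K) = -2 + 1/(K + K²) (v(K) = -2 + 1/(K + K*K) = -2 + 1/(K + K²))
v(9)*137 = ((1 - 2*9 - 2*9²)/(9*(1 + 9)))*137 = ((⅑)*(1 - 18 - 2*81)/10)*137 = ((⅑)*(⅒)*(1 - 18 - 162))*137 = ((⅑)*(⅒)*(-179))*137 = -179/90*137 = -24523/90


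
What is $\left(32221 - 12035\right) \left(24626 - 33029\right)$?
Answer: $-169622958$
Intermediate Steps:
$\left(32221 - 12035\right) \left(24626 - 33029\right) = 20186 \left(-8403\right) = -169622958$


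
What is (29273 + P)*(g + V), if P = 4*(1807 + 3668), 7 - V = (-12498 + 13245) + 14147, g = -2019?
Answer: -865130738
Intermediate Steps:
V = -14887 (V = 7 - ((-12498 + 13245) + 14147) = 7 - (747 + 14147) = 7 - 1*14894 = 7 - 14894 = -14887)
P = 21900 (P = 4*5475 = 21900)
(29273 + P)*(g + V) = (29273 + 21900)*(-2019 - 14887) = 51173*(-16906) = -865130738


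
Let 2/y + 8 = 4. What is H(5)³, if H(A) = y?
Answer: -⅛ ≈ -0.12500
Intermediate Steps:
y = -½ (y = 2/(-8 + 4) = 2/(-4) = 2*(-¼) = -½ ≈ -0.50000)
H(A) = -½
H(5)³ = (-½)³ = -⅛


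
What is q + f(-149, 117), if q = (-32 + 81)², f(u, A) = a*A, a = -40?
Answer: -2279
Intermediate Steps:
f(u, A) = -40*A
q = 2401 (q = 49² = 2401)
q + f(-149, 117) = 2401 - 40*117 = 2401 - 4680 = -2279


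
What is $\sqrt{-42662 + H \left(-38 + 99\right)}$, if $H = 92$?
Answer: $5 i \sqrt{1482} \approx 192.48 i$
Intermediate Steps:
$\sqrt{-42662 + H \left(-38 + 99\right)} = \sqrt{-42662 + 92 \left(-38 + 99\right)} = \sqrt{-42662 + 92 \cdot 61} = \sqrt{-42662 + 5612} = \sqrt{-37050} = 5 i \sqrt{1482}$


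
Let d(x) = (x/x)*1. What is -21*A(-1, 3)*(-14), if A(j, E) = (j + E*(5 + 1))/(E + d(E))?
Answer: 2499/2 ≈ 1249.5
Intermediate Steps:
d(x) = 1 (d(x) = 1*1 = 1)
A(j, E) = (j + 6*E)/(1 + E) (A(j, E) = (j + E*(5 + 1))/(E + 1) = (j + E*6)/(1 + E) = (j + 6*E)/(1 + E))
-21*A(-1, 3)*(-14) = -21*(-1 + 6*3)/(1 + 3)*(-14) = -21*(-1 + 18)/4*(-14) = -21*17/4*(-14) = -357/4*(-14) = 2499/2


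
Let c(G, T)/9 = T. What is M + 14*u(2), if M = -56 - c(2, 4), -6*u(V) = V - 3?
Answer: -269/3 ≈ -89.667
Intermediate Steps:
u(V) = 1/2 - V/6 (u(V) = -(V - 3)/6 = -(-3 + V)/6 = 1/2 - V/6)
c(G, T) = 9*T
M = -92 (M = -56 - 9*4 = -56 - 1*36 = -56 - 36 = -92)
M + 14*u(2) = -92 + 14*(1/2 - 1/6*2) = -92 + 14*(1/2 - 1/3) = -92 + 14*(1/6) = -92 + 7/3 = -269/3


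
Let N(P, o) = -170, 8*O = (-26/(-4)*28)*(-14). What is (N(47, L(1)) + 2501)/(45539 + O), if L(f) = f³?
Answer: 518/10049 ≈ 0.051547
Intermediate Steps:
O = -637/2 (O = ((-26/(-4)*28)*(-14))/8 = ((-26*(-¼)*28)*(-14))/8 = (((13/2)*28)*(-14))/8 = (182*(-14))/8 = (⅛)*(-2548) = -637/2 ≈ -318.50)
(N(47, L(1)) + 2501)/(45539 + O) = (-170 + 2501)/(45539 - 637/2) = 2331/(90441/2) = 2331*(2/90441) = 518/10049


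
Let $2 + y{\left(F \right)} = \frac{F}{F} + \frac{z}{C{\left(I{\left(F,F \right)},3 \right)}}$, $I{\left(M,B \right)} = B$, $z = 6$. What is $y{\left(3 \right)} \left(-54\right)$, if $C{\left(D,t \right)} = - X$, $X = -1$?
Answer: $-270$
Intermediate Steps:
$C{\left(D,t \right)} = 1$ ($C{\left(D,t \right)} = \left(-1\right) \left(-1\right) = 1$)
$y{\left(F \right)} = 5$ ($y{\left(F \right)} = -2 + \left(\frac{F}{F} + \frac{6}{1}\right) = -2 + \left(1 + 6 \cdot 1\right) = -2 + \left(1 + 6\right) = -2 + 7 = 5$)
$y{\left(3 \right)} \left(-54\right) = 5 \left(-54\right) = -270$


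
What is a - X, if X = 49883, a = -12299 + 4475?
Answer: -57707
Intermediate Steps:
a = -7824
a - X = -7824 - 1*49883 = -7824 - 49883 = -57707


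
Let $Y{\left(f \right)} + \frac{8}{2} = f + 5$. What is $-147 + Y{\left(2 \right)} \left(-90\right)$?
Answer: $-417$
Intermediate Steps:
$Y{\left(f \right)} = 1 + f$ ($Y{\left(f \right)} = -4 + \left(f + 5\right) = -4 + \left(5 + f\right) = 1 + f$)
$-147 + Y{\left(2 \right)} \left(-90\right) = -147 + \left(1 + 2\right) \left(-90\right) = -147 + 3 \left(-90\right) = -147 - 270 = -417$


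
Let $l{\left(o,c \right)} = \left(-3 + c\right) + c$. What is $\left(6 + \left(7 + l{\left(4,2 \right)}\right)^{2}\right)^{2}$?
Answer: $4900$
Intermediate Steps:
$l{\left(o,c \right)} = -3 + 2 c$
$\left(6 + \left(7 + l{\left(4,2 \right)}\right)^{2}\right)^{2} = \left(6 + \left(7 + \left(-3 + 2 \cdot 2\right)\right)^{2}\right)^{2} = \left(6 + \left(7 + \left(-3 + 4\right)\right)^{2}\right)^{2} = \left(6 + \left(7 + 1\right)^{2}\right)^{2} = \left(6 + 8^{2}\right)^{2} = \left(6 + 64\right)^{2} = 70^{2} = 4900$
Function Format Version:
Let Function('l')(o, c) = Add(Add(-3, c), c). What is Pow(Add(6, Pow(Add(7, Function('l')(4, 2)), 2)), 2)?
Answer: 4900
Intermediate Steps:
Function('l')(o, c) = Add(-3, Mul(2, c))
Pow(Add(6, Pow(Add(7, Function('l')(4, 2)), 2)), 2) = Pow(Add(6, Pow(Add(7, Add(-3, Mul(2, 2))), 2)), 2) = Pow(Add(6, Pow(Add(7, Add(-3, 4)), 2)), 2) = Pow(Add(6, Pow(Add(7, 1), 2)), 2) = Pow(Add(6, Pow(8, 2)), 2) = Pow(Add(6, 64), 2) = Pow(70, 2) = 4900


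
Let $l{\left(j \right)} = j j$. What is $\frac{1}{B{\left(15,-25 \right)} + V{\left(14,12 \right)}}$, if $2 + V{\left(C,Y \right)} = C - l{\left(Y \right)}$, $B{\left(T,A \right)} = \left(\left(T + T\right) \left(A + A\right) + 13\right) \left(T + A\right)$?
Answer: $\frac{1}{14738} \approx 6.7852 \cdot 10^{-5}$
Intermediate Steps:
$l{\left(j \right)} = j^{2}$
$B{\left(T,A \right)} = \left(13 + 4 A T\right) \left(A + T\right)$ ($B{\left(T,A \right)} = \left(2 T 2 A + 13\right) \left(A + T\right) = \left(4 A T + 13\right) \left(A + T\right) = \left(13 + 4 A T\right) \left(A + T\right)$)
$V{\left(C,Y \right)} = -2 + C - Y^{2}$ ($V{\left(C,Y \right)} = -2 + \left(C - Y^{2}\right) = -2 + C - Y^{2}$)
$\frac{1}{B{\left(15,-25 \right)} + V{\left(14,12 \right)}} = \frac{1}{\left(13 \left(-25\right) + 13 \cdot 15 + 4 \left(-25\right) 15^{2} + 4 \cdot 15 \left(-25\right)^{2}\right) - 132} = \frac{1}{\left(-325 + 195 + 4 \left(-25\right) 225 + 4 \cdot 15 \cdot 625\right) - 132} = \frac{1}{\left(-325 + 195 - 22500 + 37500\right) - 132} = \frac{1}{14870 - 132} = \frac{1}{14738}$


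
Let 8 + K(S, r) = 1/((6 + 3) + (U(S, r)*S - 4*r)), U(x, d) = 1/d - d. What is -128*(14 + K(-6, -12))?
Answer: -22016/29 ≈ -759.17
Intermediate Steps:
K(S, r) = -8 + 1/(9 - 4*r + S*(1/r - r)) (K(S, r) = -8 + 1/((6 + 3) + ((1/r - r)*S - 4*r)) = -8 + 1/(9 + (S*(1/r - r) - 4*r)) = -8 + 1/(9 + (-4*r + S*(1/r - r))) = -8 + 1/(9 - 4*r + S*(1/r - r)))
-128*(14 + K(-6, -12)) = -128*(14 + (-12*(71 - 32*(-12)) - 8*(-6)*(-1 + (-12)**2))/(-6*(-1 + (-12)**2) - 12*(-9 + 4*(-12)))) = -128*(14 + (-12*(71 + 384) - 8*(-6)*(-1 + 144))/(-6*(-1 + 144) - 12*(-9 - 48))) = -128*(14 + (-12*455 - 8*(-6)*143)/(-6*143 - 12*(-57))) = -128*(14 + (-5460 + 6864)/(-858 + 684)) = -128*(14 + 1404/(-174)) = -128*(14 - 1/174*1404) = -128*(14 - 234/29) = -128*172/29 = -22016/29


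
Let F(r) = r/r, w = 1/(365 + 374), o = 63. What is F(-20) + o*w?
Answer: 802/739 ≈ 1.0853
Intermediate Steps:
w = 1/739 ≈ 0.0013532
F(r) = 1
F(-20) + o*w = 1 + 63*(1/739) = 1 + 63/739 = 802/739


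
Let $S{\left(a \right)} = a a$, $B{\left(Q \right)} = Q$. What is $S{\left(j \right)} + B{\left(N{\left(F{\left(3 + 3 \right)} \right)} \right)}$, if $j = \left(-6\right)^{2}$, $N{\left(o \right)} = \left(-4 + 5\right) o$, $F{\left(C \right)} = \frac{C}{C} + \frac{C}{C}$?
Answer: $1298$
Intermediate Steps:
$F{\left(C \right)} = 2$ ($F{\left(C \right)} = 1 + 1 = 2$)
$N{\left(o \right)} = o$ ($N{\left(o \right)} = 1 o = o$)
$j = 36$
$S{\left(a \right)} = a^{2}$
$S{\left(j \right)} + B{\left(N{\left(F{\left(3 + 3 \right)} \right)} \right)} = 36^{2} + 2 = 1296 + 2 = 1298$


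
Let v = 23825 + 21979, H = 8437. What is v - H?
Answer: 37367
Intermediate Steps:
v = 45804
v - H = 45804 - 1*8437 = 45804 - 8437 = 37367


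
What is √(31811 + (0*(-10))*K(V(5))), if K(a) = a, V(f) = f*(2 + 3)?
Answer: √31811 ≈ 178.36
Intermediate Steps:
V(f) = 5*f (V(f) = f*5 = 5*f)
√(31811 + (0*(-10))*K(V(5))) = √(31811 + (0*(-10))*(5*5)) = √(31811 + 0*25) = √(31811 + 0) = √31811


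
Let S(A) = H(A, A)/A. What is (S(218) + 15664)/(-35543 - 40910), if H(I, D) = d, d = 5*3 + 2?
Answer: -3414769/16666754 ≈ -0.20489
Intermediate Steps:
d = 17 (d = 15 + 2 = 17)
H(I, D) = 17
S(A) = 17/A
(S(218) + 15664)/(-35543 - 40910) = (17/218 + 15664)/(-35543 - 40910) = (17*(1/218) + 15664)/(-76453) = (17/218 + 15664)*(-1/76453) = (3414769/218)*(-1/76453) = -3414769/16666754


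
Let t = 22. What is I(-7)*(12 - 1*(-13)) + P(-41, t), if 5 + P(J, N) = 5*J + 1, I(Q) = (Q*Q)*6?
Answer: 7141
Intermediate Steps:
I(Q) = 6*Q**2 (I(Q) = Q**2*6 = 6*Q**2)
P(J, N) = -4 + 5*J (P(J, N) = -5 + (5*J + 1) = -5 + (1 + 5*J) = -4 + 5*J)
I(-7)*(12 - 1*(-13)) + P(-41, t) = (6*(-7)**2)*(12 - 1*(-13)) + (-4 + 5*(-41)) = (6*49)*(12 + 13) + (-4 - 205) = 294*25 - 209 = 7350 - 209 = 7141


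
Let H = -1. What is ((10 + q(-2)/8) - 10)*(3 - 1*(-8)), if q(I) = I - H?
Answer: -11/8 ≈ -1.3750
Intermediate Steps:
q(I) = 1 + I (q(I) = I - 1*(-1) = I + 1 = 1 + I)
((10 + q(-2)/8) - 10)*(3 - 1*(-8)) = ((10 + (1 - 2)/8) - 10)*(3 - 1*(-8)) = ((10 - 1*⅛) - 10)*(3 + 8) = ((10 - ⅛) - 10)*11 = (79/8 - 10)*11 = -⅛*11 = -11/8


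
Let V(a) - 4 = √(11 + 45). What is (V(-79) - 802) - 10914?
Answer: -11712 + 2*√14 ≈ -11705.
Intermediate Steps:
V(a) = 4 + 2*√14 (V(a) = 4 + √(11 + 45) = 4 + √56 = 4 + 2*√14)
(V(-79) - 802) - 10914 = ((4 + 2*√14) - 802) - 10914 = (-798 + 2*√14) - 10914 = -11712 + 2*√14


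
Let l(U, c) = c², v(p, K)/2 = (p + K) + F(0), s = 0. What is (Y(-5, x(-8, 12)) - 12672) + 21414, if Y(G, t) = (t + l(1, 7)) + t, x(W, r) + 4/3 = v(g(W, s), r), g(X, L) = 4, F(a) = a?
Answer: 26557/3 ≈ 8852.3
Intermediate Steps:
v(p, K) = 2*K + 2*p (v(p, K) = 2*((p + K) + 0) = 2*((K + p) + 0) = 2*(K + p) = 2*K + 2*p)
x(W, r) = 20/3 + 2*r (x(W, r) = -4/3 + (2*r + 2*4) = -4/3 + (2*r + 8) = -4/3 + (8 + 2*r) = 20/3 + 2*r)
Y(G, t) = 49 + 2*t (Y(G, t) = (t + 7²) + t = (t + 49) + t = (49 + t) + t = 49 + 2*t)
(Y(-5, x(-8, 12)) - 12672) + 21414 = ((49 + 2*(20/3 + 2*12)) - 12672) + 21414 = ((49 + 2*(20/3 + 24)) - 12672) + 21414 = ((49 + 2*(92/3)) - 12672) + 21414 = ((49 + 184/3) - 12672) + 21414 = (331/3 - 12672) + 21414 = -37685/3 + 21414 = 26557/3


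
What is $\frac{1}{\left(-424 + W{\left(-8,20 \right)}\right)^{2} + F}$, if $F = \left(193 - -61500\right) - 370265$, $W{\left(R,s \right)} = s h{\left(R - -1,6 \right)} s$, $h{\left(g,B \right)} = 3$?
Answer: $\frac{1}{293604} \approx 3.4059 \cdot 10^{-6}$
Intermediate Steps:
$W{\left(R,s \right)} = 3 s^{2}$ ($W{\left(R,s \right)} = s 3 s = 3 s s = 3 s^{2}$)
$F = -308572$ ($F = \left(193 + 61500\right) - 370265 = 61693 - 370265 = -308572$)
$\frac{1}{\left(-424 + W{\left(-8,20 \right)}\right)^{2} + F} = \frac{1}{\left(-424 + 3 \cdot 20^{2}\right)^{2} - 308572} = \frac{1}{\left(-424 + 3 \cdot 400\right)^{2} - 308572} = \frac{1}{\left(-424 + 1200\right)^{2} - 308572} = \frac{1}{776^{2} - 308572} = \frac{1}{602176 - 308572} = \frac{1}{293604}$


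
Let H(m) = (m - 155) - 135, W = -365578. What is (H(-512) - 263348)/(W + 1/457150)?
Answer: 13417352500/18569331411 ≈ 0.72255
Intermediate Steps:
H(m) = -290 + m (H(m) = (-155 + m) - 135 = -290 + m)
(H(-512) - 263348)/(W + 1/457150) = ((-290 - 512) - 263348)/(-365578 + 1/457150) = (-802 - 263348)/(-365578 + 1/457150) = -264150/(-167123982699/457150) = -264150*(-457150/167123982699) = 13417352500/18569331411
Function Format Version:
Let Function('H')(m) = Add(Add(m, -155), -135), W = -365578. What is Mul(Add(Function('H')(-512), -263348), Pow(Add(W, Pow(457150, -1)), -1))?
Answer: Rational(13417352500, 18569331411) ≈ 0.72255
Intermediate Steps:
Function('H')(m) = Add(-290, m) (Function('H')(m) = Add(Add(-155, m), -135) = Add(-290, m))
Mul(Add(Function('H')(-512), -263348), Pow(Add(W, Pow(457150, -1)), -1)) = Mul(Add(Add(-290, -512), -263348), Pow(Add(-365578, Pow(457150, -1)), -1)) = Mul(Add(-802, -263348), Pow(Add(-365578, Rational(1, 457150)), -1)) = Mul(-264150, Pow(Rational(-167123982699, 457150), -1)) = Mul(-264150, Rational(-457150, 167123982699)) = Rational(13417352500, 18569331411)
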